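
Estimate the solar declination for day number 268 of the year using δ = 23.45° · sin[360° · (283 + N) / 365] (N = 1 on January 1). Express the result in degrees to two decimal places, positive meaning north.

360 × (283 + 268) / 365 = 543.452°; sin(543.452°) = -0.0602.
δ = 23.45 × -0.0602 = -1.412° ≈ -1.41°.

-1.41°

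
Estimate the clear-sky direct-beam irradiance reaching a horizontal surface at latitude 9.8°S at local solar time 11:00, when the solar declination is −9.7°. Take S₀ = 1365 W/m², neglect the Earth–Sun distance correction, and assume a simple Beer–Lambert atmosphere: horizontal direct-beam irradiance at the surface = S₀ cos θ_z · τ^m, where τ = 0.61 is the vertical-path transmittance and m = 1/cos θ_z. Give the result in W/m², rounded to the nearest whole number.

Hour angle H = 15° × (11 − 12) = -15.00°.
With φ = -9.8°, δ = -9.7°, H = -15.00°: sin φ sin δ = 0.0287, cos φ cos δ cos H = 0.9382, so cos θ_z = 0.9669.
Air mass m = 1/cos θ_z = 1/0.9669 = 1.034; τ^m = 0.61^1.034 = 0.5998.
Surface direct beam = 1365 × 0.9669 × 0.5998 = 791.63 W/m².

792 W/m²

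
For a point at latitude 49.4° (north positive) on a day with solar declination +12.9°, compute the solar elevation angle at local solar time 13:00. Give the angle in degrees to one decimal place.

Hour angle H = 15° × (13 − 12) = 15.00°.
cos θ_z = sin(49.4°) sin(12.9°) + cos(49.4°) cos(12.9°) cos(15.00°) = 0.1695 + 0.6127 = 0.7822.
θ_z = arccos(0.7822) = 38.54°, so the elevation is 90° − 38.54° = 51.46°.

51.5°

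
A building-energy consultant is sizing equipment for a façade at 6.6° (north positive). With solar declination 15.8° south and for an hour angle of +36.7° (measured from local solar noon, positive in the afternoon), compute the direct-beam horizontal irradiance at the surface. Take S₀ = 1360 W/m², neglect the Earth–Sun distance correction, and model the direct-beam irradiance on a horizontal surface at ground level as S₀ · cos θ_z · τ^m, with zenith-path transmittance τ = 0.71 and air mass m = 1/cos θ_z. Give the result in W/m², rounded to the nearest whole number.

cos θ_z = sin φ sin δ + cos φ cos δ cos H = (0.1149)(-0.2723) + (0.9934)(0.9622)(0.8018) = 0.7351.
Air mass m = 1/cos θ_z = 1/0.7351 = 1.360; τ^m = 0.71^1.360 = 0.6276.
Surface direct beam = 1360 × 0.7351 × 0.6276 = 627.43 W/m².

627 W/m²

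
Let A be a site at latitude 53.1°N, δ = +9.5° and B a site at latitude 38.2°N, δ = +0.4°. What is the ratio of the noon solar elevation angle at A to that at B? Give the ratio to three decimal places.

0.889

A: 90° − |53.1 − (9.5)| = 46.40°.
B: 90° − |38.2 − (0.4)| = 52.20°.
Ratio A/B = 46.4000 / 52.2000 = 0.8889.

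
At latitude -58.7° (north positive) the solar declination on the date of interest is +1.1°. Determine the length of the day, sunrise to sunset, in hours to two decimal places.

11.76 hours

cos H_s = −tan(-58.7°) · tan(1.1°) = 0.0316, so H_s = arccos(0.0316) = 88.19°.
Day length = 2 H_s / 15° h⁻¹ = 176.38° / 15 = 11.759 h.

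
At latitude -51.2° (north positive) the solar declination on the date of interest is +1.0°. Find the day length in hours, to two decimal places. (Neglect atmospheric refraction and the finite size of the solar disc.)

−tan φ tan δ = −(-1.2437)(0.0175) = 0.0218; H_s = arccos(0.0218) = 88.75°.
Day length = 2 H_s / 15° h⁻¹ = 177.50° / 15 = 11.833 h.

11.83 hours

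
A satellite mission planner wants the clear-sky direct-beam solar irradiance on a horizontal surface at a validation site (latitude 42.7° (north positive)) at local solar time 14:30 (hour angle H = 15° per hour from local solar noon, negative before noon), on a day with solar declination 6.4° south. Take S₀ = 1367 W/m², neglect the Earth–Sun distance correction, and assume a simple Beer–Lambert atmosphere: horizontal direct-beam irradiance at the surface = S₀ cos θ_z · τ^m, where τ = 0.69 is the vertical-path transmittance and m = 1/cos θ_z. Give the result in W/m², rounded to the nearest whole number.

330 W/m²

Hour angle H = 15° × (14.5 − 12) = 37.50°.
With φ = 42.7°, δ = -6.4°, H = 37.50°: sin φ sin δ = -0.0756, cos φ cos δ cos H = 0.5794, so cos θ_z = 0.5038.
Air mass m = 1/cos θ_z = 1/0.5038 = 1.985; τ^m = 0.69^1.985 = 0.4788.
Surface direct beam = 1367 × 0.5038 × 0.4788 = 329.75 W/m².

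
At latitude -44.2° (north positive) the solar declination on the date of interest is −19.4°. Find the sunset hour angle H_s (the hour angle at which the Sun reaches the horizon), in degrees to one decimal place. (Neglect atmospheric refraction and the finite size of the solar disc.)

110.0°

cos H_s = −tan(-44.2°) · tan(-19.4°) = -0.3425, so H_s = arccos(-0.3425) = 110.03°.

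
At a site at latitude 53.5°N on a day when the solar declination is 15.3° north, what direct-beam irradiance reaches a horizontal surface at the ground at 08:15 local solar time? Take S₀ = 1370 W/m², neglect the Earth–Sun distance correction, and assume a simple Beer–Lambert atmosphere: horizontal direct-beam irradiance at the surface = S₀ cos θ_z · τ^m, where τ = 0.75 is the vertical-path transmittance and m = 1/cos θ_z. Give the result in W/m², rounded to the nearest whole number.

423 W/m²

Hour angle H = 15° × (8.25 − 12) = -56.25°.
With φ = 53.5°, δ = 15.3°, H = -56.25°: sin φ sin δ = 0.2121, cos φ cos δ cos H = 0.3188, so cos θ_z = 0.5309.
Air mass m = 1/cos θ_z = 1/0.5309 = 1.884; τ^m = 0.75^1.884 = 0.5816.
Surface direct beam = 1370 × 0.5309 × 0.5816 = 423.02 W/m².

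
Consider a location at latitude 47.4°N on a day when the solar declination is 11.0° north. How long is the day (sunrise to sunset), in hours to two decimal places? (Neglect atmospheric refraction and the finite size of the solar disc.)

cos H_s = −tan(47.4°) · tan(11.0°) = -0.2114, so H_s = arccos(-0.2114) = 102.20°.
Day length = 2 H_s / 15° h⁻¹ = 204.40° / 15 = 13.627 h.

13.63 hours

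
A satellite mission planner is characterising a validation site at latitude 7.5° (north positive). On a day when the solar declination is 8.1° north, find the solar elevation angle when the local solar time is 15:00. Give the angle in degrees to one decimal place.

45.4°

Hour angle H = 15° × (15 − 12) = 45.00°.
cos θ_z = sin φ sin δ + cos φ cos δ cos H = (0.1305)(0.1409) + (0.9914)(0.9900)(0.7071) = 0.7124.
θ_z = arccos(0.7124) = 44.57°, so the elevation is 90° − 44.57° = 45.43°.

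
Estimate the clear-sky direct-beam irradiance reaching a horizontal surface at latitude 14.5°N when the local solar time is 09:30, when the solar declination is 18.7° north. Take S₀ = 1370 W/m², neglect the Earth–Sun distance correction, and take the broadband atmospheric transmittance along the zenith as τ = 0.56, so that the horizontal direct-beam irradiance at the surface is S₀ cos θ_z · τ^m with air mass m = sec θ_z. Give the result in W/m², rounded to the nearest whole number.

540 W/m²

Hour angle H = 15° × (9.5 − 12) = -37.50°.
cos θ_z = sin(14.5°) sin(18.7°) + cos(14.5°) cos(18.7°) cos(-37.50°) = 0.0803 + 0.7275 = 0.8078.
Air mass m = 1/cos θ_z = 1/0.8078 = 1.238; τ^m = 0.56^1.238 = 0.4878.
Surface direct beam = 1370 × 0.8078 × 0.4878 = 539.84 W/m².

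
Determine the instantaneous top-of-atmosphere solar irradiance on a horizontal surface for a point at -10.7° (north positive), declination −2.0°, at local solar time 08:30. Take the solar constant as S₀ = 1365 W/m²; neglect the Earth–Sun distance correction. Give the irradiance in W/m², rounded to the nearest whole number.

Hour angle H = 15° × (8.5 − 12) = -52.50°.
With φ = -10.7°, δ = -2.0°, H = -52.50°: sin φ sin δ = 0.0065, cos φ cos δ cos H = 0.5978, so cos θ_z = 0.6043.
Top-of-atmosphere irradiance = S₀ cos θ_z = 1365 × 0.6043 = 824.87 W/m².

825 W/m²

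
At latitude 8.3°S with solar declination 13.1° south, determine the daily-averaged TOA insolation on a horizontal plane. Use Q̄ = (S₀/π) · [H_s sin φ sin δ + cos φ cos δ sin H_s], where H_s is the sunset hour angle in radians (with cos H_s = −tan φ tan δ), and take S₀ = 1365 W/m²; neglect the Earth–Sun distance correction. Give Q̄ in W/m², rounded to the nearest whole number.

The sunset hour angle satisfies cos H_s = −tan φ tan δ = -0.0339, giving H_s = 91.94°. In radians, H_s = 1.6047.
H_s sin φ sin δ = 1.6047 × -0.1444 × -0.2267 = 0.0525.
cos φ cos δ sin H_s = 0.9895 × 0.9740 × 0.9994 = 0.9632.
Q̄ = (1365/π) × (0.0525 + 0.9632) = 434.49 × 1.0157 = 441.31 W/m².

441 W/m²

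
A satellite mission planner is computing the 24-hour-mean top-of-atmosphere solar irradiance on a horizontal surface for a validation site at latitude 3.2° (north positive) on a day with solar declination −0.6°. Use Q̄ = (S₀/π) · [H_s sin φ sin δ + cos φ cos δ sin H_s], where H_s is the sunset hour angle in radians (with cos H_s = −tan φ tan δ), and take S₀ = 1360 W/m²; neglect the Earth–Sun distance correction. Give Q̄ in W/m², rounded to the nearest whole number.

432 W/m²

−tan φ tan δ = −(0.0559)(-0.0105) = 0.0006; H_s = arccos(0.0006) = 89.97°. In radians, H_s = 1.5703.
H_s sin φ sin δ = 1.5703 × 0.0558 × -0.0105 = -0.0009.
cos φ cos δ sin H_s = 0.9984 × 0.9999 × 1.0000 = 0.9983.
Q̄ = (1360/π) × (-0.0009 + 0.9983) = 432.90 × 0.9974 = 431.77 W/m².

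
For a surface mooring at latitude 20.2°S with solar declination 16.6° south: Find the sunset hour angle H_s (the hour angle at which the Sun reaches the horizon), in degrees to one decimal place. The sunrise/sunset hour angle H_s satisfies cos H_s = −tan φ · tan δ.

96.3°

cos H_s = −tan(-20.2°) · tan(-16.6°) = -0.1097, so H_s = arccos(-0.1097) = 96.30°.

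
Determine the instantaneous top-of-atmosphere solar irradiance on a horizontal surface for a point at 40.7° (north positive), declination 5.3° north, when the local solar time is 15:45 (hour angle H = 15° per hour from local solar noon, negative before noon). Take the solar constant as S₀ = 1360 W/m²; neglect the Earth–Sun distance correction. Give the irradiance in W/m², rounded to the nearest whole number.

Hour angle H = 15° × (15.75 − 12) = 56.25°.
cos θ_z = sin φ sin δ + cos φ cos δ cos H = (0.6521)(0.0924) + (0.7581)(0.9957)(0.5556) = 0.4796.
Top-of-atmosphere irradiance = S₀ cos θ_z = 1360 × 0.4796 = 652.26 W/m².

652 W/m²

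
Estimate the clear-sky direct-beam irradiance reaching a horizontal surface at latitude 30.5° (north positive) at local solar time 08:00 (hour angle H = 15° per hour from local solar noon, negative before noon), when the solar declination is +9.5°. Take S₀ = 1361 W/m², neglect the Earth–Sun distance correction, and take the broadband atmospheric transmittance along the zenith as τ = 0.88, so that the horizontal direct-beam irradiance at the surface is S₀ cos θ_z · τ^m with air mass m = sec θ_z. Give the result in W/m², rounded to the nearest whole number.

538 W/m²

Hour angle H = 15° × (8 − 12) = -60.00°.
cos θ_z = sin φ sin δ + cos φ cos δ cos H = (0.5075)(0.1650) + (0.8616)(0.9863)(0.5000) = 0.5086.
Air mass m = 1/cos θ_z = 1/0.5086 = 1.966; τ^m = 0.88^1.966 = 0.7778.
Surface direct beam = 1361 × 0.5086 × 0.7778 = 538.40 W/m².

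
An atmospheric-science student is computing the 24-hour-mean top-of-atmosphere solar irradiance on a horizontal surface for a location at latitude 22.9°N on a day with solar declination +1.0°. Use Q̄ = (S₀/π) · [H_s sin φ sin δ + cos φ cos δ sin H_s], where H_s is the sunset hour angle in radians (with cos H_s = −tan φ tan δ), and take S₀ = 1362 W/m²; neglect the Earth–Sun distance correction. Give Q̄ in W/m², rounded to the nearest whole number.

cos H_s = −tan(22.9°) · tan(1.0°) = -0.0074, so H_s = arccos(-0.0074) = 90.42°. In radians, H_s = 1.5781.
H_s sin φ sin δ = 1.5781 × 0.3891 × 0.0175 = 0.0107.
cos φ cos δ sin H_s = 0.9212 × 0.9998 × 1.0000 = 0.9210.
Q̄ = (1362/π) × (0.0107 + 0.9210) = 433.54 × 0.9317 = 403.93 W/m².

404 W/m²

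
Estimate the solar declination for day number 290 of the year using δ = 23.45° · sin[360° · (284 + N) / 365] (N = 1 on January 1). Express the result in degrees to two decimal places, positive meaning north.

-10.33°

360 × (284 + 290) / 365 = 566.137°; sin(566.137°) = -0.4405.
δ = 23.45 × -0.4405 = -10.330° ≈ -10.33°.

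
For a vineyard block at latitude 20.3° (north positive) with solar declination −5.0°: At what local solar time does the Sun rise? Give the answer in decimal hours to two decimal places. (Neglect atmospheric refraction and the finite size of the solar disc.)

The sunset hour angle satisfies cos H_s = −tan φ tan δ = 0.0324, giving H_s = 88.14°.
Sunrise is at 12 − H_s/15 = 12 − 5.876 = 6.124 h local solar time.

6.12 h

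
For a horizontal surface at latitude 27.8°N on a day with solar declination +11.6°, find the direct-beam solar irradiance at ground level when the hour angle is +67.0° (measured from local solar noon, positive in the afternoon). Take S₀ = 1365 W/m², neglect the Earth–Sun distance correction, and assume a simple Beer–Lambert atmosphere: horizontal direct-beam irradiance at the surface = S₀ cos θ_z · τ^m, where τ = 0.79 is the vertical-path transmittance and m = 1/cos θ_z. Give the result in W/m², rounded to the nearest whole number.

With φ = 27.8°, δ = 11.6°, H = 67.00°: sin φ sin δ = 0.0938, cos φ cos δ cos H = 0.3386, so cos θ_z = 0.4324.
Air mass m = 1/cos θ_z = 1/0.4324 = 2.313; τ^m = 0.79^2.313 = 0.5797.
Surface direct beam = 1365 × 0.4324 × 0.5797 = 342.15 W/m².

342 W/m²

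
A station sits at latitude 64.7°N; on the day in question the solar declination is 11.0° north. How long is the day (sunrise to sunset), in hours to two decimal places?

15.24 hours

The sunset hour angle satisfies cos H_s = −tan φ tan δ = -0.4112, giving H_s = 114.28°.
Day length = 2 H_s / 15° h⁻¹ = 228.56° / 15 = 15.237 h.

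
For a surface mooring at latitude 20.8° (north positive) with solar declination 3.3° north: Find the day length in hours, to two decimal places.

12.17 hours

−tan φ tan δ = −(0.3799)(0.0577) = -0.0219; H_s = arccos(-0.0219) = 91.25°.
Day length = 2 H_s / 15° h⁻¹ = 182.50° / 15 = 12.167 h.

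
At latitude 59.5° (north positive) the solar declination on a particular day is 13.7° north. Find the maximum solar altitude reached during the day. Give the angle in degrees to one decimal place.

At local solar noon the hour angle is zero, so the elevation is 90° − |φ − δ| = 90° − |59.5° − (13.7°)| = 90° − 45.8° = 44.2°.

44.2°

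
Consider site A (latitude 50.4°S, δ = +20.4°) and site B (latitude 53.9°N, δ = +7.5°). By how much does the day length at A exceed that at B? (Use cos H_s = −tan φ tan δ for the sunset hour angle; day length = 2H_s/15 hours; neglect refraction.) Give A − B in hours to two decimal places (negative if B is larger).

A: H_s = arccos(−tan -50.4° · tan 20.4°) = 63.29°, so 2H_s/15 = 8.4387 h.
B: H_s = arccos(−tan 53.9° · tan 7.5°) = 100.40°, so 2H_s/15 = 13.3867 h.
A − B = 8.4387 − 13.3867 = -4.9480 h.

-4.95 h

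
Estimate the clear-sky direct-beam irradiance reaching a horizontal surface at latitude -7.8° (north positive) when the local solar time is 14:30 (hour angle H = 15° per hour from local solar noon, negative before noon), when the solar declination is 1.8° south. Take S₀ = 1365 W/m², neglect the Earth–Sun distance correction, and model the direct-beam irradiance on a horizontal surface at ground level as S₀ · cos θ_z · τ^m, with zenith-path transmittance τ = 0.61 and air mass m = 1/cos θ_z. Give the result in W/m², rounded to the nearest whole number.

Hour angle H = 15° × (14.5 − 12) = 37.50°.
cos θ_z = sin(-7.8°) sin(-1.8°) + cos(-7.8°) cos(-1.8°) cos(37.50°) = 0.0043 + 0.7856 = 0.7899.
Air mass m = 1/cos θ_z = 1/0.7899 = 1.266; τ^m = 0.61^1.266 = 0.5348.
Surface direct beam = 1365 × 0.7899 × 0.5348 = 576.63 W/m².

577 W/m²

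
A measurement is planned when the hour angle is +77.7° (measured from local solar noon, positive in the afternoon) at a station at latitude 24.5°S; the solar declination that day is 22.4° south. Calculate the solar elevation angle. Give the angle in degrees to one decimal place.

19.7°

With φ = -24.5°, δ = -22.4°, H = 77.70°: sin φ sin δ = 0.1580, cos φ cos δ cos H = 0.1792, so cos θ_z = 0.3372.
θ_z = arccos(0.3372) = 70.29°, so the elevation is 90° − 70.29° = 19.71°.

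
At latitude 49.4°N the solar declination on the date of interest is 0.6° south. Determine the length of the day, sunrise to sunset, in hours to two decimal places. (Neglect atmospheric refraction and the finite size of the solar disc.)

11.91 hours

The sunset hour angle satisfies cos H_s = −tan φ tan δ = 0.0122, giving H_s = 89.30°.
Day length = 2 H_s / 15° h⁻¹ = 178.60° / 15 = 11.907 h.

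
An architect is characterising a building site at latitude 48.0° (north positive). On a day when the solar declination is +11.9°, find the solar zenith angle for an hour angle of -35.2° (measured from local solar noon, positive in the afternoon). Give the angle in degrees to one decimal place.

46.5°

cos θ_z = sin φ sin δ + cos φ cos δ cos H = (0.7431)(0.2062) + (0.6691)(0.9785)(0.8171) = 0.6882.
θ_z = arccos(0.6882) = 46.51°.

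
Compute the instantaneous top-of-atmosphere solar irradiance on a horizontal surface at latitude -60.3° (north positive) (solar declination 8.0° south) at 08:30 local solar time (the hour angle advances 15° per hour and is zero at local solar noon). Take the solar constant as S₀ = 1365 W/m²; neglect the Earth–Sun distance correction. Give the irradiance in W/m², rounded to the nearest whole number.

573 W/m²

Hour angle H = 15° × (8.5 − 12) = -52.50°.
cos θ_z = sin(-60.3°) sin(-8.0°) + cos(-60.3°) cos(-8.0°) cos(-52.50°) = 0.1209 + 0.2987 = 0.4196.
Top-of-atmosphere irradiance = S₀ cos θ_z = 1365 × 0.4196 = 572.75 W/m².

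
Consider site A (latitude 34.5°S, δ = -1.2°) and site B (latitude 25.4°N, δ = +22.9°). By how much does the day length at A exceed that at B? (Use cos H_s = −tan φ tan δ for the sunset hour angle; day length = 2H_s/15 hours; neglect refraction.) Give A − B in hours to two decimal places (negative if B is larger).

-1.43 h

A: H_s = arccos(−tan -34.5° · tan -1.2°) = 90.82°, so 2H_s/15 = 12.1093 h.
B: H_s = arccos(−tan 25.4° · tan 22.9°) = 101.57°, so 2H_s/15 = 13.5427 h.
A − B = 12.1093 − 13.5427 = -1.4334 h.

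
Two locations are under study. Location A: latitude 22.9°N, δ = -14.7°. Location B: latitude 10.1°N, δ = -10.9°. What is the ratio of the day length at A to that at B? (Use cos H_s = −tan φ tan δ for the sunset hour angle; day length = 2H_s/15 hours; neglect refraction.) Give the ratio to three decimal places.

0.950

A: H_s = arccos(−tan 22.9° · tan -14.7°) = 83.64°, so 2H_s/15 = 11.1520 h.
B: H_s = arccos(−tan 10.1° · tan -10.9°) = 88.03°, so 2H_s/15 = 11.7373 h.
Ratio A/B = 11.1520 / 11.7373 = 0.9501.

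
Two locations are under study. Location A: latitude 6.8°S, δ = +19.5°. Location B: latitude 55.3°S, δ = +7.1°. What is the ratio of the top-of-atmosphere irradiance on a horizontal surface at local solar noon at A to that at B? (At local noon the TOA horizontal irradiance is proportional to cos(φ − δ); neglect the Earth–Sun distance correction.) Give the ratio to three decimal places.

A: cos θ_z = cos(-6.8° − (19.5°)) = 0.8965.
B: cos θ_z = cos(-55.3° − (7.1°)) = 0.4633.
Ratio A/B = 0.8965 / 0.4633 = 1.9350.

1.935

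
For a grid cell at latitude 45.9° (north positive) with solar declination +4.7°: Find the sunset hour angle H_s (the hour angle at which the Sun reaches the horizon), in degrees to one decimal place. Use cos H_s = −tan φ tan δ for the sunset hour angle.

−tan φ tan δ = −(1.0319)(0.0822) = -0.0848; H_s = arccos(-0.0848) = 94.86°.

94.9°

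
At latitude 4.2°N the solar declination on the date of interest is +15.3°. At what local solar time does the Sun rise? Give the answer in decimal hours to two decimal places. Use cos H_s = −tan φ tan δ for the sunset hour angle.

−tan φ tan δ = −(0.0734)(0.2736) = -0.0201; H_s = arccos(-0.0201) = 91.15°.
Sunrise is at 12 − H_s/15 = 12 − 6.077 = 5.923 h local solar time.

5.92 h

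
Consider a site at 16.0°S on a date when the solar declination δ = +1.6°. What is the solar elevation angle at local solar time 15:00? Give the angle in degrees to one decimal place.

Hour angle H = 15° × (15 − 12) = 45.00°.
With φ = -16.0°, δ = 1.6°, H = 45.00°: sin φ sin δ = -0.0077, cos φ cos δ cos H = 0.6794, so cos θ_z = 0.6717.
θ_z = arccos(0.6717) = 47.80°, so the elevation is 90° − 47.80° = 42.20°.

42.2°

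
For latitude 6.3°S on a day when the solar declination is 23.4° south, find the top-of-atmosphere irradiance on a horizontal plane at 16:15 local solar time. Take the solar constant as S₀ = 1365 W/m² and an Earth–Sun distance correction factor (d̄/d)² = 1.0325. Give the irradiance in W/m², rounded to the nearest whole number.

630 W/m²

Hour angle H = 15° × (16.25 − 12) = 63.75°.
cos θ_z = sin φ sin δ + cos φ cos δ cos H = (-0.1097)(-0.3971) + (0.9940)(0.9178)(0.4423) = 0.4471.
Top-of-atmosphere irradiance = S₀ (d̄/d)² cos θ_z = 1365 × 1.0325 × 0.4471 = 630.13 W/m².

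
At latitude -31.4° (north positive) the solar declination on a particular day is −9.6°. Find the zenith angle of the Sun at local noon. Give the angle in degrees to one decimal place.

At local solar noon the hour angle is zero, so the zenith angle is |φ − δ| = |-31.4° − (-9.6°)| = 21.8°.

21.8°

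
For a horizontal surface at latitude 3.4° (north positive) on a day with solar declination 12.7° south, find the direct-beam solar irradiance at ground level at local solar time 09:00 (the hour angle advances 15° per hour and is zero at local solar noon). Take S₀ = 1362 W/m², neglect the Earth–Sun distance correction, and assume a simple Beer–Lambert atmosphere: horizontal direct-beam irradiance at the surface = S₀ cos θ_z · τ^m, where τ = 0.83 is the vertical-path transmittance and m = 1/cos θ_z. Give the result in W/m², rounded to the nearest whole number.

698 W/m²

Hour angle H = 15° × (9 − 12) = -45.00°.
With φ = 3.4°, δ = -12.7°, H = -45.00°: sin φ sin δ = -0.0130, cos φ cos δ cos H = 0.6886, so cos θ_z = 0.6756.
Air mass m = 1/cos θ_z = 1/0.6756 = 1.480; τ^m = 0.83^1.480 = 0.7590.
Surface direct beam = 1362 × 0.6756 × 0.7590 = 698.41 W/m².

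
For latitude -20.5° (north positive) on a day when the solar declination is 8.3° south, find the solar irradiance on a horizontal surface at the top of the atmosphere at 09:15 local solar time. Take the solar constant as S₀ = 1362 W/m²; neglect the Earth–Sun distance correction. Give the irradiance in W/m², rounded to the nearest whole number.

Hour angle H = 15° × (9.25 − 12) = -41.25°.
cos θ_z = sin φ sin δ + cos φ cos δ cos H = (-0.3502)(-0.1444) + (0.9367)(0.9895)(0.7518) = 0.7474.
Top-of-atmosphere irradiance = S₀ cos θ_z = 1362 × 0.7474 = 1017.96 W/m².

1018 W/m²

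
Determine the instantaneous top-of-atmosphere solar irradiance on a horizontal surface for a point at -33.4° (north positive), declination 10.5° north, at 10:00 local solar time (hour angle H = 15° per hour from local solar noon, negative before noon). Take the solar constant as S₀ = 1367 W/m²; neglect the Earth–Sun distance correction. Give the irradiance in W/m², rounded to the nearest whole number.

Hour angle H = 15° × (10 − 12) = -30.00°.
cos θ_z = sin φ sin δ + cos φ cos δ cos H = (-0.5505)(0.1822) + (0.8348)(0.9833)(0.8660) = 0.6106.
Top-of-atmosphere irradiance = S₀ cos θ_z = 1367 × 0.6106 = 834.69 W/m².

835 W/m²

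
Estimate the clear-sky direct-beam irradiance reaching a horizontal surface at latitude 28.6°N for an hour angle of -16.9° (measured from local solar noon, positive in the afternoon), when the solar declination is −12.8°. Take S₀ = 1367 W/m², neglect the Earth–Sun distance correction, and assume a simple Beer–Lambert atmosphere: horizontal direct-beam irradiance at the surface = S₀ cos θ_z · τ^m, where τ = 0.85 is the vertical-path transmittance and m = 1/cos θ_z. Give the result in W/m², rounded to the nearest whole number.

cos θ_z = sin φ sin δ + cos φ cos δ cos H = (0.4787)(-0.2215) + (0.8780)(0.9751)(0.9568) = 0.7131.
Air mass m = 1/cos θ_z = 1/0.7131 = 1.402; τ^m = 0.85^1.402 = 0.7962.
Surface direct beam = 1367 × 0.7131 × 0.7962 = 776.14 W/m².

776 W/m²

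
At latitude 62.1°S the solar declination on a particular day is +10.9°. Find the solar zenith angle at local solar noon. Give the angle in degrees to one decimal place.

At local solar noon the hour angle is zero, so the zenith angle is |φ − δ| = |-62.1° − (10.9°)| = 73.0°.

73.0°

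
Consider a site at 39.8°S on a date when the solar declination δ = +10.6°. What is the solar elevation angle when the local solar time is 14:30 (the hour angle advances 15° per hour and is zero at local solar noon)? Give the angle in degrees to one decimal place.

28.8°

Hour angle H = 15° × (14.5 − 12) = 37.50°.
cos θ_z = sin φ sin δ + cos φ cos δ cos H = (-0.6401)(0.1840) + (0.7683)(0.9829)(0.7934) = 0.4814.
θ_z = arccos(0.4814) = 61.22°, so the elevation is 90° − 61.22° = 28.78°.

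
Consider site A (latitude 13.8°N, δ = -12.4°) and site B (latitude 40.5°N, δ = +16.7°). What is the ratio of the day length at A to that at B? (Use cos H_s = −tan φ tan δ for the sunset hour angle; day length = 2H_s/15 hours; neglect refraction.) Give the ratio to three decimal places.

0.829

A: H_s = arccos(−tan 13.8° · tan -12.4°) = 86.90°, so 2H_s/15 = 11.5867 h.
B: H_s = arccos(−tan 40.5° · tan 16.7°) = 104.85°, so 2H_s/15 = 13.9800 h.
Ratio A/B = 11.5867 / 13.9800 = 0.8288.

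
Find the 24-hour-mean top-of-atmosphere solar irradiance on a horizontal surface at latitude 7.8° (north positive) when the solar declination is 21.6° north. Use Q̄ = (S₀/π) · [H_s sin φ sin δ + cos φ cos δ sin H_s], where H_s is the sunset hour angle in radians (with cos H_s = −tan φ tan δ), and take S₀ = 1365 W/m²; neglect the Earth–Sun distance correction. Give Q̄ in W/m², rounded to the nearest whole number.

The sunset hour angle satisfies cos H_s = −tan φ tan δ = -0.0542, giving H_s = 93.11°. In radians, H_s = 1.6251.
H_s sin φ sin δ = 1.6251 × 0.1357 × 0.3681 = 0.0812.
cos φ cos δ sin H_s = 0.9907 × 0.9298 × 0.9985 = 0.9198.
Q̄ = (1365/π) × (0.0812 + 0.9198) = 434.49 × 1.0010 = 434.92 W/m².

435 W/m²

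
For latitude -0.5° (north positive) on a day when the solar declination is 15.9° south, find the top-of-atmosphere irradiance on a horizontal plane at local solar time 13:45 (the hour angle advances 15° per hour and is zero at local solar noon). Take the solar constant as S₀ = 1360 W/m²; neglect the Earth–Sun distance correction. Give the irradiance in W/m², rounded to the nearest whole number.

Hour angle H = 15° × (13.75 − 12) = 26.25°.
cos θ_z = sin(-0.5°) sin(-15.9°) + cos(-0.5°) cos(-15.9°) cos(26.25°) = 0.0024 + 0.8625 = 0.8649.
Top-of-atmosphere irradiance = S₀ cos θ_z = 1360 × 0.8649 = 1176.26 W/m².

1176 W/m²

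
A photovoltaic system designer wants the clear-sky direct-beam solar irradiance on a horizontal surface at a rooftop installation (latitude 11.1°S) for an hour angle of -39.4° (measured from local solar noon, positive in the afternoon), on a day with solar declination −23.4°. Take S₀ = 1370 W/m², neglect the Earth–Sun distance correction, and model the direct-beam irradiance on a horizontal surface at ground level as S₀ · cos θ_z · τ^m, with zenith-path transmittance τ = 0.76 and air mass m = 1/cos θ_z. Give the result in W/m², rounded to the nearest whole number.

cos θ_z = sin φ sin δ + cos φ cos δ cos H = (-0.1925)(-0.3971) + (0.9813)(0.9178)(0.7727) = 0.7724.
Air mass m = 1/cos θ_z = 1/0.7724 = 1.295; τ^m = 0.76^1.295 = 0.7009.
Surface direct beam = 1370 × 0.7724 × 0.7009 = 741.68 W/m².

742 W/m²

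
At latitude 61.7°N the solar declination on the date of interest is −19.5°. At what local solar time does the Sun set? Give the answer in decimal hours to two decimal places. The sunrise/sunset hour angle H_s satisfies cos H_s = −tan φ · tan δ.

The sunset hour angle satisfies cos H_s = −tan φ tan δ = 0.6577, giving H_s = 48.88°.
Sunset is at 12 + H_s/15 = 12 + 3.259 = 15.259 h local solar time.

15.26 h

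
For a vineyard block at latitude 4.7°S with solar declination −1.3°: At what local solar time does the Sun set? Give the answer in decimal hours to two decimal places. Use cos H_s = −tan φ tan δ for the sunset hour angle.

cos H_s = −tan(-4.7°) · tan(-1.3°) = -0.0019, so H_s = arccos(-0.0019) = 90.11°.
Sunset is at 12 + H_s/15 = 12 + 6.007 = 18.007 h local solar time.

18.01 h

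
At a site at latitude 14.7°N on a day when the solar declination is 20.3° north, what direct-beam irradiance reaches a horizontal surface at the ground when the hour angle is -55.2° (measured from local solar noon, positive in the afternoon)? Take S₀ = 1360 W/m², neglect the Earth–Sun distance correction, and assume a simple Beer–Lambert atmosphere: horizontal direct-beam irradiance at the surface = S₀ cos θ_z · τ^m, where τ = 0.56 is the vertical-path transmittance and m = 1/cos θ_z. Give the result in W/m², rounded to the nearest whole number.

cos θ_z = sin φ sin δ + cos φ cos δ cos H = (0.2538)(0.3469) + (0.9673)(0.9379)(0.5707) = 0.6058.
Air mass m = 1/cos θ_z = 1/0.6058 = 1.651; τ^m = 0.56^1.651 = 0.3839.
Surface direct beam = 1360 × 0.6058 × 0.3839 = 316.29 W/m².

316 W/m²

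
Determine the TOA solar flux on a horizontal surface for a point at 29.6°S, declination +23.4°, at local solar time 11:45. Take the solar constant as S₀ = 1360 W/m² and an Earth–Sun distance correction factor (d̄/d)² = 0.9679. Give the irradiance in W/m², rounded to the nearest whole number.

790 W/m²

Hour angle H = 15° × (11.75 − 12) = -3.75°.
cos θ_z = sin(-29.6°) sin(23.4°) + cos(-29.6°) cos(23.4°) cos(-3.75°) = -0.1962 + 0.7963 = 0.6001.
Top-of-atmosphere irradiance = S₀ (d̄/d)² cos θ_z = 1360 × 0.9679 × 0.6001 = 789.94 W/m².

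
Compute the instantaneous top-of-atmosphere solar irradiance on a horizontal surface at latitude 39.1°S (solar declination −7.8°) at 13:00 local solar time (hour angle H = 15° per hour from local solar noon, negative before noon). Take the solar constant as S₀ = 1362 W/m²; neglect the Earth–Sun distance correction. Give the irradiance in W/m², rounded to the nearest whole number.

Hour angle H = 15° × (13 − 12) = 15.00°.
cos θ_z = sin(-39.1°) sin(-7.8°) + cos(-39.1°) cos(-7.8°) cos(15.00°) = 0.0856 + 0.7427 = 0.8283.
Top-of-atmosphere irradiance = S₀ cos θ_z = 1362 × 0.8283 = 1128.14 W/m².

1128 W/m²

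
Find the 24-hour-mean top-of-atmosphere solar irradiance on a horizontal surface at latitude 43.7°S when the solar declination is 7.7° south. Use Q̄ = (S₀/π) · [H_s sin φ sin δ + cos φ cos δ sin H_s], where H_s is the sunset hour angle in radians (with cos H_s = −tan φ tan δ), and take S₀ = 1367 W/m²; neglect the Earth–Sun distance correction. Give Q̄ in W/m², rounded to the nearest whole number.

378 W/m²

−tan φ tan δ = −(-0.9556)(-0.1352) = -0.1292; H_s = arccos(-0.1292) = 97.42°. In radians, H_s = 1.7003.
H_s sin φ sin δ = 1.7003 × -0.6909 × -0.1340 = 0.1574.
cos φ cos δ sin H_s = 0.7230 × 0.9910 × 0.9916 = 0.7105.
Q̄ = (1367/π) × (0.1574 + 0.7105) = 435.13 × 0.8679 = 377.65 W/m².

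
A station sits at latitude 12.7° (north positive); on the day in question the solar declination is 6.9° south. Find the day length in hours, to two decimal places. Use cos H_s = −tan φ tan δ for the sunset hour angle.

−tan φ tan δ = −(0.2254)(-0.1210) = 0.0273; H_s = arccos(0.0273) = 88.44°.
Day length = 2 H_s / 15° h⁻¹ = 176.88° / 15 = 11.792 h.

11.79 hours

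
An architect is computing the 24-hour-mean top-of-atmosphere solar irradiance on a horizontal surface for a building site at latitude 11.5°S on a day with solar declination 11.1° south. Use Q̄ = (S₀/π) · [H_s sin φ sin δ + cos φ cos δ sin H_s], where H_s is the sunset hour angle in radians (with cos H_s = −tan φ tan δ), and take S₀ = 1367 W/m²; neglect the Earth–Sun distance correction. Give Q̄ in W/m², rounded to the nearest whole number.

445 W/m²

−tan φ tan δ = −(-0.2035)(-0.1962) = -0.0399; H_s = arccos(-0.0399) = 92.29°. In radians, H_s = 1.6108.
H_s sin φ sin δ = 1.6108 × -0.1994 × -0.1925 = 0.0618.
cos φ cos δ sin H_s = 0.9799 × 0.9813 × 0.9992 = 0.9608.
Q̄ = (1367/π) × (0.0618 + 0.9608) = 435.13 × 1.0226 = 444.96 W/m².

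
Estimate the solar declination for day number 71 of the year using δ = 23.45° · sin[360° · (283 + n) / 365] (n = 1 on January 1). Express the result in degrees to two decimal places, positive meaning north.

360 × (283 + 71) / 365 = 349.151°; sin(349.151°) = -0.1882.
δ = 23.45 × -0.1882 = -4.413° ≈ -4.41°.

-4.41°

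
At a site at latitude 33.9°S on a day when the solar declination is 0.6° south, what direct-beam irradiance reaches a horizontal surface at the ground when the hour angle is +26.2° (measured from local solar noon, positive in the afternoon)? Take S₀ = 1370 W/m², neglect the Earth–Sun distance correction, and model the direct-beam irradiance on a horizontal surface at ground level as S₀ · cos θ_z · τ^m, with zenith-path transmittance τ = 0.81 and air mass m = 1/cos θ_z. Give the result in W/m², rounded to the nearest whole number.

777 W/m²

With φ = -33.9°, δ = -0.6°, H = 26.20°: sin φ sin δ = 0.0058, cos φ cos δ cos H = 0.7447, so cos θ_z = 0.7505.
Air mass m = 1/cos θ_z = 1/0.7505 = 1.332; τ^m = 0.81^1.332 = 0.7553.
Surface direct beam = 1370 × 0.7505 × 0.7553 = 776.59 W/m².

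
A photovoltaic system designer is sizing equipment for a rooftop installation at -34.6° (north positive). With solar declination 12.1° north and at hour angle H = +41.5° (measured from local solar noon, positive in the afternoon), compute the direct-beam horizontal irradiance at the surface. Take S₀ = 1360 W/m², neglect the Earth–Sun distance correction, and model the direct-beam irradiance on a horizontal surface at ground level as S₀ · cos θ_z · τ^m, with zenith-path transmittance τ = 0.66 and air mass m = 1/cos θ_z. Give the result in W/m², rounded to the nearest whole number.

279 W/m²

cos θ_z = sin φ sin δ + cos φ cos δ cos H = (-0.5678)(0.2096) + (0.8231)(0.9778)(0.7490) = 0.4838.
Air mass m = 1/cos θ_z = 1/0.4838 = 2.067; τ^m = 0.66^2.067 = 0.4236.
Surface direct beam = 1360 × 0.4838 × 0.4236 = 278.72 W/m².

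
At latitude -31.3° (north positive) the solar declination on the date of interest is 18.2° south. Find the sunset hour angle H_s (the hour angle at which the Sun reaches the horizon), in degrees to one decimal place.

101.5°

cos H_s = −tan(-31.3°) · tan(-18.2°) = -0.1999, so H_s = arccos(-0.1999) = 101.53°.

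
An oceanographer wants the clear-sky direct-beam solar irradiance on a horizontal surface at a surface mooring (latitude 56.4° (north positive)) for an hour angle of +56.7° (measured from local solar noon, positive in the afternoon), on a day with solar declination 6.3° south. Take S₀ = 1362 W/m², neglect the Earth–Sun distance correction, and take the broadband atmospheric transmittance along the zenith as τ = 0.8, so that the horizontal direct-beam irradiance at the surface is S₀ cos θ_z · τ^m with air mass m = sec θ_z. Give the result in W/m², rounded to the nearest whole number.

99 W/m²

With φ = 56.4°, δ = -6.3°, H = 56.70°: sin φ sin δ = -0.0914, cos φ cos δ cos H = 0.3020, so cos θ_z = 0.2106.
Air mass m = 1/cos θ_z = 1/0.2106 = 4.748; τ^m = 0.8^4.748 = 0.3466.
Surface direct beam = 1362 × 0.2106 × 0.3466 = 99.42 W/m².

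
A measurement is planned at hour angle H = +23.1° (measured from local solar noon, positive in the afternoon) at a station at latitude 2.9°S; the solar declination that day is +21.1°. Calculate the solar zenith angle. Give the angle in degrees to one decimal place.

33.0°

cos θ_z = sin φ sin δ + cos φ cos δ cos H = (-0.0506)(0.3600) + (0.9987)(0.9330)(0.9198) = 0.8388.
θ_z = arccos(0.8388) = 32.99°.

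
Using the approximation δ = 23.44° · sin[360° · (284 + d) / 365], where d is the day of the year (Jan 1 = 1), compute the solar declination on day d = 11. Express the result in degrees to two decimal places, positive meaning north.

360 × (284 + 11) / 365 = 290.959°; sin(290.959°) = -0.9338.
δ = 23.44 × -0.9338 = -21.888° ≈ -21.89°.

-21.89°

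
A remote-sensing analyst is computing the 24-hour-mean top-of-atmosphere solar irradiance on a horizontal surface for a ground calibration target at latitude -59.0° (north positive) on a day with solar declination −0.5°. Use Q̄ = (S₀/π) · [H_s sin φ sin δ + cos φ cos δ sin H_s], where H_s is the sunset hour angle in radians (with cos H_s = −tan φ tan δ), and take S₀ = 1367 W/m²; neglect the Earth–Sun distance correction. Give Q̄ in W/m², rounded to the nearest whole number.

−tan φ tan δ = −(-1.6643)(-0.0087) = -0.0145; H_s = arccos(-0.0145) = 90.83°. In radians, H_s = 1.5853.
H_s sin φ sin δ = 1.5853 × -0.8572 × -0.0087 = 0.0118.
cos φ cos δ sin H_s = 0.5150 × 1.0000 × 0.9999 = 0.5149.
Q̄ = (1367/π) × (0.0118 + 0.5149) = 435.13 × 0.5267 = 229.18 W/m².

229 W/m²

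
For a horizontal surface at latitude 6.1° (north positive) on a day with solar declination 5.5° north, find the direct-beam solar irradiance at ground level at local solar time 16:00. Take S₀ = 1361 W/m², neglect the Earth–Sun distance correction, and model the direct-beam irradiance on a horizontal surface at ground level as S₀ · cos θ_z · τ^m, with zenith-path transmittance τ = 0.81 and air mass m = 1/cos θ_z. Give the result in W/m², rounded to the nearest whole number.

Hour angle H = 15° × (16 − 12) = 60.00°.
cos θ_z = sin φ sin δ + cos φ cos δ cos H = (0.1063)(0.0958) + (0.9943)(0.9954)(0.5000) = 0.5050.
Air mass m = 1/cos θ_z = 1/0.5050 = 1.980; τ^m = 0.81^1.980 = 0.6589.
Surface direct beam = 1361 × 0.5050 × 0.6589 = 452.87 W/m².

453 W/m²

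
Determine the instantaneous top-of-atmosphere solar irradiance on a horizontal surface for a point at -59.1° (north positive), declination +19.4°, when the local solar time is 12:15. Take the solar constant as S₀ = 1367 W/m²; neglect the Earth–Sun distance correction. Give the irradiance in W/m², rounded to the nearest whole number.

271 W/m²

Hour angle H = 15° × (12.25 − 12) = 3.75°.
cos θ_z = sin(-59.1°) sin(19.4°) + cos(-59.1°) cos(19.4°) cos(3.75°) = -0.2850 + 0.4833 = 0.1983.
Top-of-atmosphere irradiance = S₀ cos θ_z = 1367 × 0.1983 = 271.08 W/m².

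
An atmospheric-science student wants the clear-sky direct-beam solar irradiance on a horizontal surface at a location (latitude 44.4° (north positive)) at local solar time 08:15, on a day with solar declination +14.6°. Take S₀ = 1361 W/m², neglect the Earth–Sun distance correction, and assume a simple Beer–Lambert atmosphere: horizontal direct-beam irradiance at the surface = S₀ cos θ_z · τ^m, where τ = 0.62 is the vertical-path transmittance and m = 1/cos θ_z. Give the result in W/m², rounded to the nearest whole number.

325 W/m²

Hour angle H = 15° × (8.25 − 12) = -56.25°.
With φ = 44.4°, δ = 14.6°, H = -56.25°: sin φ sin δ = 0.1764, cos φ cos δ cos H = 0.3841, so cos θ_z = 0.5605.
Air mass m = 1/cos θ_z = 1/0.5605 = 1.784; τ^m = 0.62^1.784 = 0.4262.
Surface direct beam = 1361 × 0.5605 × 0.4262 = 325.12 W/m².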